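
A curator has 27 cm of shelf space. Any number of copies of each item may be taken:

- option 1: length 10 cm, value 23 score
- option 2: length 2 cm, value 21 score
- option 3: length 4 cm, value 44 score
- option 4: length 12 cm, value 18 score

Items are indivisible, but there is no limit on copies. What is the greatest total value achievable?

285 score

Best value-per-unit is option 3 at 44/4; filling with it alone gives 6×44 = 264.
Optimal mix: 1×option 2 + 6×option 3 → length 26, value 285.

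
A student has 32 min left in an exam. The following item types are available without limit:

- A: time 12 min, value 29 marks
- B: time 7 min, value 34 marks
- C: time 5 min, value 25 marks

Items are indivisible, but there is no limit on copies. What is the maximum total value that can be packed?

Best value-per-unit is C at 25/5; filling with it alone gives 6×25 = 150.
Optimal mix: 1×B + 5×C → time 32, value 159.

159 marks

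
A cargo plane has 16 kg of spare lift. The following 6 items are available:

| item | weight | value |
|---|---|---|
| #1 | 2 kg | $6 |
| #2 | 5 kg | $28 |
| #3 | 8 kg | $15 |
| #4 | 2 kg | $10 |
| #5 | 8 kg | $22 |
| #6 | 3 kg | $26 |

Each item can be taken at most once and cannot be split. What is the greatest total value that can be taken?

Check high-value combinations within 16 kg:
- #2+#5+#6: weight 5+8+3=16, value 28+22+26=76
- #1+#2+#4+#6: weight 2+5+2+3=12, value 6+28+10+26=70
- #2+#3+#6: weight 5+8+3=16, value 28+15+26=69
- #2+#4+#6: weight 5+2+3=10, value 28+10+26=64
Best: $76.

$76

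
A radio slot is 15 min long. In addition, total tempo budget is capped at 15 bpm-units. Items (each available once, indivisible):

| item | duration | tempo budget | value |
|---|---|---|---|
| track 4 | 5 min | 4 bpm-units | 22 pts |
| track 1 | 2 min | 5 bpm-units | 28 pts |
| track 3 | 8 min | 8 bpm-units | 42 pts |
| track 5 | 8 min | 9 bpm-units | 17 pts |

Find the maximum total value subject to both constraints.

70 pts

Feasible sets respecting both limits:
- track 1+track 3: duration 10, tempo budget 13, value 70
- track 4+track 3: duration 13, tempo budget 12, value 64
- track 4+track 1: duration 7, tempo budget 9, value 50
Best: 70 pts.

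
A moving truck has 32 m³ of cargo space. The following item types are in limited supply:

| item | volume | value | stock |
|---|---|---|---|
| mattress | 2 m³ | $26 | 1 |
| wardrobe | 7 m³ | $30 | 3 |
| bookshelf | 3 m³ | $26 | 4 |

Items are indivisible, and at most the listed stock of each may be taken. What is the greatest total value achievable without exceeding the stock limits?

Top feasible selections:
- 1×mattress + 3×wardrobe + 3×bookshelf: volume 32, value 194
- 1×mattress + 2×wardrobe + 4×bookshelf: volume 28, value 190
- 1×mattress + 3×wardrobe + 2×bookshelf: volume 29, value 168
Best: $194.

$194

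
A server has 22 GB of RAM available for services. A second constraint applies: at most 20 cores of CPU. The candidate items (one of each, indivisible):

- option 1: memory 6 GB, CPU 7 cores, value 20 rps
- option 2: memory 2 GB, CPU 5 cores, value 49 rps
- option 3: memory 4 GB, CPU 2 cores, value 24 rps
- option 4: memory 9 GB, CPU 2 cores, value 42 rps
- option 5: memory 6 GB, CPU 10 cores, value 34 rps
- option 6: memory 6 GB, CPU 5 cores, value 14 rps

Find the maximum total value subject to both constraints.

Feasible sets respecting both limits:
- option 2+option 3+option 4+option 5: memory 21, CPU 19, value 149
- option 1+option 2+option 3+option 4: memory 21, CPU 16, value 135
- option 2+option 3+option 4+option 6: memory 21, CPU 14, value 129
Best: 149 rps.

149 rps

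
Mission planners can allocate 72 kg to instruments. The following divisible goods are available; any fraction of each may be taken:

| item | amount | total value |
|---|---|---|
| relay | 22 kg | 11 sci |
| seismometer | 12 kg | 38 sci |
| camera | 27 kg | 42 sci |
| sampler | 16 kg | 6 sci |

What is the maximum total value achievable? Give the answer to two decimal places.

95.13

Take in order of value per unit:
- seismometer (38/12 per unit): all 12 → value 38, running total 38.00
- camera (42/27 per unit): all 27 → value 42, running total 80.00
- relay (11/22 per unit): all 22 → value 11, running total 91.00
- sampler (6/16 per unit): 11 of 16 → value 11×6/16 = 4.1250, running total 95.13
Total 95.13.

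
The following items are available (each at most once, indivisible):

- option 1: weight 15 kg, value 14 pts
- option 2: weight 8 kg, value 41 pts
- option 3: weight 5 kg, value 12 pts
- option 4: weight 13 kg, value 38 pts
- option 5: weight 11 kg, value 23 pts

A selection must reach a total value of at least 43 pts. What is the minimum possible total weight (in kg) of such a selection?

Subsets with value ≥ 43, sorted by total weight:
- option 2+option 3: weight 13, value 53
- option 3+option 4: weight 18, value 50
- option 2+option 5: weight 19, value 64
- option 2+option 4: weight 21, value 79
Minimum weight: 13 kg.

13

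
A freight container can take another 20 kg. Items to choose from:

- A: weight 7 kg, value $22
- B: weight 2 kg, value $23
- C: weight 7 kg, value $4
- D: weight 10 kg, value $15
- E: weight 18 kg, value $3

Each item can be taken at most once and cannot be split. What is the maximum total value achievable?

Check high-value combinations within 20 kg:
- A+B+D: weight 7+2+10=19, value 22+23+15=60
- A+B+C: weight 7+2+7=16, value 22+23+4=49
- A+B: weight 7+2=9, value 22+23=45
- B+C+D: weight 2+7+10=19, value 23+4+15=42
- B+D: weight 2+10=12, value 23+15=38
Best: $60.

$60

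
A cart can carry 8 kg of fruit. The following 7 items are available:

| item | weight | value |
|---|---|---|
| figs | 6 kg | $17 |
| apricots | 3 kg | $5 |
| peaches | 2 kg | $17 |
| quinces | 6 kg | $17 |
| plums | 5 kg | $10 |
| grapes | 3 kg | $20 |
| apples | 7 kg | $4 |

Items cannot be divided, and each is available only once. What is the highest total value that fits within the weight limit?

$42

Check high-value combinations within 8 kg:
- apricots+peaches+grapes: weight 3+2+3=8, value 5+17+20=42
- peaches+grapes: weight 2+3=5, value 17+20=37
- figs+peaches: weight 6+2=8, value 17+17=34
- peaches+quinces: weight 2+6=8, value 17+17=34
Best: $42.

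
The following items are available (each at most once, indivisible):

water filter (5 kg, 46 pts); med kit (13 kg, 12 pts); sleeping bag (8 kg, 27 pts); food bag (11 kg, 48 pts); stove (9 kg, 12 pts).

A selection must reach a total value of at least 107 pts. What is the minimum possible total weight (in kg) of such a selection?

Subsets with value ≥ 107, sorted by total weight:
- water filter+sleeping bag+food bag: weight 24, value 121
- water filter+sleeping bag+food bag+stove: weight 33, value 133
- water filter+med kit+sleeping bag+food bag: weight 37, value 133
Minimum weight: 24 kg.

24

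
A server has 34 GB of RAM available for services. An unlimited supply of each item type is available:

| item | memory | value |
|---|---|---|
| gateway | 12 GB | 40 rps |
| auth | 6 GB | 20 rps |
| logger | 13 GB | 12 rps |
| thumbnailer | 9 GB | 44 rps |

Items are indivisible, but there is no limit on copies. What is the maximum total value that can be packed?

Best value-per-unit is thumbnailer at 44/9; filling with it alone gives 3×44 = 132.
Optimal mix: 1×auth + 3×thumbnailer → memory 33, value 152.

152 rps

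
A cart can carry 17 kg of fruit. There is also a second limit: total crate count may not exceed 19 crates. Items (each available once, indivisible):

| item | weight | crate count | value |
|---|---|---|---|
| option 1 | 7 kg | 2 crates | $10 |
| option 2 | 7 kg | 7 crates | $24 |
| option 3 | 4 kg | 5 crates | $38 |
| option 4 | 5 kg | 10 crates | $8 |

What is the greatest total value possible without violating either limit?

Feasible sets respecting both limits:
- option 2+option 3: weight 11, crate count 12, value 62
- option 1+option 3+option 4: weight 16, crate count 17, value 56
- option 1+option 3: weight 11, crate count 7, value 48
- option 3+option 4: weight 9, crate count 15, value 46
Best: $62.

$62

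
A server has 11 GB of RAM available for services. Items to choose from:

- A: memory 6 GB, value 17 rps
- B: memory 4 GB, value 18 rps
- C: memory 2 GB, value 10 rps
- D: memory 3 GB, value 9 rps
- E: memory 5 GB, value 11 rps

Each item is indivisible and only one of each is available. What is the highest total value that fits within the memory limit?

39 rps

Check high-value combinations within 11 GB:
- B+C+E: memory 4+2+5=11, value 18+10+11=39
- B+C+D: memory 4+2+3=9, value 18+10+9=37
- A+C+D: memory 6+2+3=11, value 17+10+9=36
Best: 39 rps.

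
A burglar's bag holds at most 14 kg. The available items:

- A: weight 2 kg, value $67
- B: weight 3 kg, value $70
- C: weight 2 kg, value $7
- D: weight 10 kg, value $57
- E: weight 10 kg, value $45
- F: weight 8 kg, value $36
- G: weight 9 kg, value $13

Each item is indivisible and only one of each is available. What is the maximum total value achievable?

$173

Check high-value combinations within 14 kg:
- A+B+F: weight 2+3+8=13, value 67+70+36=173
- A+B+G: weight 2+3+9=14, value 67+70+13=150
- A+B+C: weight 2+3+2=7, value 67+70+7=144
- A+B: weight 2+3=5, value 67+70=137
Best: $173.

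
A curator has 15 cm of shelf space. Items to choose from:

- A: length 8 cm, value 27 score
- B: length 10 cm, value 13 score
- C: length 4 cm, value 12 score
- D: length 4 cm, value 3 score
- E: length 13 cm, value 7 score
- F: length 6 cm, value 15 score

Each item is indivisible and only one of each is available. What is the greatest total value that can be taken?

42 score

This is a 0/1 knapsack; check combinations near the capacity.
- A+F: length 8+6=14, value 27+15=42
- A+C: length 8+4=12, value 27+12=39
- A+D: length 8+4=12, value 27+3=30
- C+D+F: length 4+4+6=14, value 12+3+15=30
- A: length 8, value 27
Best: 42 score.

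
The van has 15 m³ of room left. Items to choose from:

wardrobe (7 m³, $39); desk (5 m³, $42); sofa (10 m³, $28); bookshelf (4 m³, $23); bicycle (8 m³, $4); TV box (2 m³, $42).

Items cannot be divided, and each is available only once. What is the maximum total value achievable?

$123

This is a 0/1 knapsack; check combinations near the capacity.
- wardrobe+desk+TV box: volume 7+5+2=14, value 39+42+42=123
- desk+bookshelf+TV box: volume 5+4+2=11, value 42+23+42=107
- wardrobe+bookshelf+TV box: volume 7+4+2=13, value 39+23+42=104
Best: $123.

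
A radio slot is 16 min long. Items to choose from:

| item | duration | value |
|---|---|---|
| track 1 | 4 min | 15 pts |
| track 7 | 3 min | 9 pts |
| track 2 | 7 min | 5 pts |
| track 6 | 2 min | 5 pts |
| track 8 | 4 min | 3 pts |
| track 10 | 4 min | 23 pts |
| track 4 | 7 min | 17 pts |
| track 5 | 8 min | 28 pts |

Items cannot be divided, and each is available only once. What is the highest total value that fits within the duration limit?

Check high-value combinations within 16 min:
- track 1+track 10+track 5: duration 4+4+8=16, value 15+23+28=66
- track 7+track 10+track 5: duration 3+4+8=15, value 9+23+28=60
- track 6+track 10+track 5: duration 2+4+8=14, value 5+23+28=56
- track 1+track 10+track 4: duration 4+4+7=15, value 15+23+17=55
Best: 66 pts.

66 pts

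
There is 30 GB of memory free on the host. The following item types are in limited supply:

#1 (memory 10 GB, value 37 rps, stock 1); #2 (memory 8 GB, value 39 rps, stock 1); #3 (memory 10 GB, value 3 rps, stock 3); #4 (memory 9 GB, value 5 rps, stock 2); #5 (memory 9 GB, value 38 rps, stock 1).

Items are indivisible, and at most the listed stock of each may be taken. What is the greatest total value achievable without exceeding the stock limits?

Top feasible selections:
- 1×#1 + 1×#2 + 1×#5: memory 27, value 114
- 1×#2 + 1×#4 + 1×#5: memory 26, value 82
- 1×#1 + 1×#2 + 1×#4: memory 27, value 81
Best: 114 rps.

114 rps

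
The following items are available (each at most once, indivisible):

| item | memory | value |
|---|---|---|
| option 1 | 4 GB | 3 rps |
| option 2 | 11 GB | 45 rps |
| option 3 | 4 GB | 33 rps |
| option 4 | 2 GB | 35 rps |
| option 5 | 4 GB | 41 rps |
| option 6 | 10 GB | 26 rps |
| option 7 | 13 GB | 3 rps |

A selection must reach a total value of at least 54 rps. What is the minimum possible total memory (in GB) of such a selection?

Subsets with value ≥ 54, sorted by total memory:
- option 4+option 5: memory 6, value 76
- option 3+option 4: memory 6, value 68
- option 3+option 5: memory 8, value 74
Minimum memory: 6 GB.

6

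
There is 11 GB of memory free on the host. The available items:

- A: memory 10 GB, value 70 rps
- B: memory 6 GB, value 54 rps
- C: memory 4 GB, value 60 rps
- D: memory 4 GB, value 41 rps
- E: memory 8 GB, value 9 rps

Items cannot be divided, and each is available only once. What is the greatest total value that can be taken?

This is a 0/1 knapsack; check combinations near the capacity.
- B+C: memory 6+4=10, value 54+60=114
- C+D: memory 4+4=8, value 60+41=101
- B+D: memory 6+4=10, value 54+41=95
Best: 114 rps.

114 rps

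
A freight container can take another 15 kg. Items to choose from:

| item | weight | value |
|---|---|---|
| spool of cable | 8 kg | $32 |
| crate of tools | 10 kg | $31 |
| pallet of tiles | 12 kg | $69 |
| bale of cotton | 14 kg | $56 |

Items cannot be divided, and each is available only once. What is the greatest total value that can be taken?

$69

Check high-value combinations within 15 kg:
- pallet of tiles: weight 12, value 69
- bale of cotton: weight 14, value 56
- spool of cable: weight 8, value 32
- crate of tools: weight 10, value 31
Best: $69.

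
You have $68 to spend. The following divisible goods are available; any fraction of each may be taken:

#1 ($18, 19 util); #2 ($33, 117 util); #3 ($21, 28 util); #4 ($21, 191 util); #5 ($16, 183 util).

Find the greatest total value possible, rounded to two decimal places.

Take in order of value per unit:
- #5 (183/16 per unit): all 16 → value 183, running total 183.00
- #4 (191/21 per unit): all 21 → value 191, running total 374.00
- #2 (117/33 per unit): 31 of 33 → value 31×117/33 = 109.9091, running total 483.91
Total 483.91.

483.91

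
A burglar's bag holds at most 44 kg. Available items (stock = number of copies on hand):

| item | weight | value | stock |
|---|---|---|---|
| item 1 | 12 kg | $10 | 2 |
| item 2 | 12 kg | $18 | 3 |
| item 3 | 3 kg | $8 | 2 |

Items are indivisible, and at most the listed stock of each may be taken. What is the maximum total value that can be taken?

Best selections within weight 44 and stock limits:
- 3×item 2 + 2×item 3: weight 42, value 70
- 3×item 2 + 1×item 3: weight 39, value 62
Best: $70.

$70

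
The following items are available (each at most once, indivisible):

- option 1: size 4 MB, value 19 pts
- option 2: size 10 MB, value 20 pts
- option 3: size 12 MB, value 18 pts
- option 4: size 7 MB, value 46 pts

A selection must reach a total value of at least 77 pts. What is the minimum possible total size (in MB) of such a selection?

21

Subsets with value ≥ 77, sorted by total size:
- option 1+option 2+option 4: size 21, value 85
- option 1+option 3+option 4: size 23, value 83
Minimum size: 21 MB.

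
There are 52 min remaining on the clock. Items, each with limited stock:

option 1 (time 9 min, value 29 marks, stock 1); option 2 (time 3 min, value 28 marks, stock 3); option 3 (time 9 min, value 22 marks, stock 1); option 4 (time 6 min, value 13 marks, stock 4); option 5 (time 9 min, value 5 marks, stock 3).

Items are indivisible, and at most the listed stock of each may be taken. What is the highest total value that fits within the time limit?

187 marks

Top feasible selections:
- 1×option 1 + 3×option 2 + 1×option 3 + 4×option 4: time 51, value 187
- 1×option 1 + 3×option 2 + 1×option 3 + 3×option 4: time 45, value 174
- 1×option 1 + 3×option 2 + 4×option 4 + 1×option 5: time 51, value 170
- 1×option 1 + 3×option 2 + 1×option 3 + 2×option 4 + 1×option 5: time 48, value 166
Best: 187 marks.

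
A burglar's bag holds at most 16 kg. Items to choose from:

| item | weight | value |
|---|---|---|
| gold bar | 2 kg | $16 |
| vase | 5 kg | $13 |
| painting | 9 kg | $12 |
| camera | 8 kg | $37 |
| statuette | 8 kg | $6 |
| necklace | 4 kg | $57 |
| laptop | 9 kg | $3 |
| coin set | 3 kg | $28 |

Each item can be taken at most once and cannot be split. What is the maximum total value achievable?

$122

Check high-value combinations within 16 kg:
- camera+necklace+coin set: weight 8+4+3=15, value 37+57+28=122
- gold bar+vase+necklace+coin set: weight 2+5+4+3=14, value 16+13+57+28=114
- gold bar+camera+necklace: weight 2+8+4=14, value 16+37+57=110
- gold bar+necklace+coin set: weight 2+4+3=9, value 16+57+28=101
- vase+necklace+coin set: weight 5+4+3=12, value 13+57+28=98
Best: $122.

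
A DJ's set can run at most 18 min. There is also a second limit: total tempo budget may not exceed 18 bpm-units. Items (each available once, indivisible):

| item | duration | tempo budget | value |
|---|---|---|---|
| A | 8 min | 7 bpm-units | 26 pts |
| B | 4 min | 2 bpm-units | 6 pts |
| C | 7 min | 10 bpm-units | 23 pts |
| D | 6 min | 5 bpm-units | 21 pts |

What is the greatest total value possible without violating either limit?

Feasible sets respecting both limits:
- A+B+D: duration 18, tempo budget 14, value 53
- B+C+D: duration 17, tempo budget 17, value 50
- A+C: duration 15, tempo budget 17, value 49
Best: 53 pts.

53 pts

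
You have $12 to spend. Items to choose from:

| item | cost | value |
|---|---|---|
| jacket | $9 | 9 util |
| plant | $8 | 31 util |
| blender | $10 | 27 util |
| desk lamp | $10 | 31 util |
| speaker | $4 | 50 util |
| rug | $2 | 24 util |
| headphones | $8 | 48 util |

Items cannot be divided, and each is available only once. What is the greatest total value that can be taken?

Check high-value combinations within $12:
- speaker+headphones: cost 4+8=12, value 50+48=98
- plant+speaker: cost 8+4=12, value 31+50=81
- speaker+rug: cost 4+2=6, value 50+24=74
- rug+headphones: cost 2+8=10, value 24+48=72
Best: 98 util.

98 util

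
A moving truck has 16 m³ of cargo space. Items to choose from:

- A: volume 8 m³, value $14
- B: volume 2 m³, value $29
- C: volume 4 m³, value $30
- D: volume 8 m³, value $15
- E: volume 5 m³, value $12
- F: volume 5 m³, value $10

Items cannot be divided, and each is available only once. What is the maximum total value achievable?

$81

This is a 0/1 knapsack; check combinations near the capacity.
- B+C+E+F: volume 2+4+5+5=16, value 29+30+12+10=81
- B+C+D: volume 2+4+8=14, value 29+30+15=74
- A+B+C: volume 8+2+4=14, value 14+29+30=73
Best: $81.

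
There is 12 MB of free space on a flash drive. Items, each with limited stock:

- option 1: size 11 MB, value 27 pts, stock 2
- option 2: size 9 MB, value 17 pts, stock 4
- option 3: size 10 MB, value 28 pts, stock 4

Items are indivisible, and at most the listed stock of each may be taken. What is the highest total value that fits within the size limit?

28 pts

Best selections within size 12 and stock limits:
- 1×option 3: size 10, value 28
- 1×option 1: size 11, value 27
- 1×option 2: size 9, value 17
Best: 28 pts.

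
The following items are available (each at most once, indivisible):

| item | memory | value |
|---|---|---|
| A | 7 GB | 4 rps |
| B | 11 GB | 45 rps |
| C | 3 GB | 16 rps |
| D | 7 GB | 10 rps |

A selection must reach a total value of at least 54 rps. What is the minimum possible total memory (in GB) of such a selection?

14

Subsets with value ≥ 54, sorted by total memory:
- B+C: memory 14, value 61
- B+D: memory 18, value 55
- B+C+D: memory 21, value 71
- A+B+C: memory 21, value 65
Minimum memory: 14 GB.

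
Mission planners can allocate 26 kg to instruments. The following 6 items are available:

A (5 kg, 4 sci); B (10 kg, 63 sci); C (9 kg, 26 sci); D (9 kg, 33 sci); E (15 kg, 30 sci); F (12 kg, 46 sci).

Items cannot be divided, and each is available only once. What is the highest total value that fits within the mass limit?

109 sci

Check high-value combinations within 26 kg:
- B+F: mass 10+12=22, value 63+46=109
- A+B+D: mass 5+10+9=24, value 4+63+33=100
- B+D: mass 10+9=19, value 63+33=96
- A+B+C: mass 5+10+9=24, value 4+63+26=93
- B+E: mass 10+15=25, value 63+30=93
Best: 109 sci.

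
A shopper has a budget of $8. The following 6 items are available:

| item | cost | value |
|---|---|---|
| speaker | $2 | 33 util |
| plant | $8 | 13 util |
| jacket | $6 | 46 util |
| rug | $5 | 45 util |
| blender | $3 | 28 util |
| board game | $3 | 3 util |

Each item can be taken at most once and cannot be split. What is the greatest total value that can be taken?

79 util

Check high-value combinations within $8:
- speaker+jacket: cost 2+6=8, value 33+46=79
- speaker+rug: cost 2+5=7, value 33+45=78
- rug+blender: cost 5+3=8, value 45+28=73
- speaker+blender+board game: cost 2+3+3=8, value 33+28+3=64
Best: 79 util.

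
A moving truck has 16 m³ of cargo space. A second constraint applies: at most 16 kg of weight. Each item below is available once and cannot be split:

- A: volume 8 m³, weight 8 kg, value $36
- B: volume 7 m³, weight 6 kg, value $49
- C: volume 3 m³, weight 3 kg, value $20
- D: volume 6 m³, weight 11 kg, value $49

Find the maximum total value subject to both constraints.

$85

Feasible sets respecting both limits:
- A+B: volume 15, weight 14, value 85
- B+C: volume 10, weight 9, value 69
- C+D: volume 9, weight 14, value 69
- A+C: volume 11, weight 11, value 56
Best: $85.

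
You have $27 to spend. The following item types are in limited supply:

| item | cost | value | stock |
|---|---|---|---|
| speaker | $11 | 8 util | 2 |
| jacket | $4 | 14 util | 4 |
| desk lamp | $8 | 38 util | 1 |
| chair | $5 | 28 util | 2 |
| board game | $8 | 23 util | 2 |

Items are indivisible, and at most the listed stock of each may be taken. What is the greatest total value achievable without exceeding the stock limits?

Best selections within cost 27 and stock limits:
- 2×jacket + 1×desk lamp + 2×chair: cost 26, value 122
- 1×desk lamp + 2×chair + 1×board game: cost 26, value 117
Best: 122 util.

122 util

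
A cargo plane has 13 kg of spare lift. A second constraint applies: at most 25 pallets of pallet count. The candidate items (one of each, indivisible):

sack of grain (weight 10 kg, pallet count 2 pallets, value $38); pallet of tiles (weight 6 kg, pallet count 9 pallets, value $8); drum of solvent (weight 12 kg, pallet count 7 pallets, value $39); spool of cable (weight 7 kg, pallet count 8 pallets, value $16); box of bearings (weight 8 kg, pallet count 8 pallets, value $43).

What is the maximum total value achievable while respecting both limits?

$43

Feasible sets respecting both limits:
- box of bearings: weight 8, pallet count 8, value 43
- drum of solvent: weight 12, pallet count 7, value 39
- sack of grain: weight 10, pallet count 2, value 38
Best: $43.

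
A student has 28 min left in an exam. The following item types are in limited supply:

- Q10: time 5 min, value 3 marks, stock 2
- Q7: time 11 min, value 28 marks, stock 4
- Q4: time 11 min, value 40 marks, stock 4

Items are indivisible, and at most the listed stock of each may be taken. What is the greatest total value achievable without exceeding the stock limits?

Best selections within time 28 and stock limits:
- 1×Q10 + 2×Q4: time 27, value 83
- 2×Q4: time 22, value 80
- 1×Q10 + 1×Q7 + 1×Q4: time 27, value 71
Best: 83 marks.

83 marks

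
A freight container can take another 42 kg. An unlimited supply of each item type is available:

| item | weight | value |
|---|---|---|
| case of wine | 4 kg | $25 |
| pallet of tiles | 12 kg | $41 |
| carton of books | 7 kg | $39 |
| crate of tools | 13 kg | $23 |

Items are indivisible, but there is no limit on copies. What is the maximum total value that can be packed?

Best value-per-unit is case of wine at 25/4; filling with it alone gives 10×25 = 250.
Optimal mix: 7×case of wine + 2×carton of books → weight 42, value 253.

$253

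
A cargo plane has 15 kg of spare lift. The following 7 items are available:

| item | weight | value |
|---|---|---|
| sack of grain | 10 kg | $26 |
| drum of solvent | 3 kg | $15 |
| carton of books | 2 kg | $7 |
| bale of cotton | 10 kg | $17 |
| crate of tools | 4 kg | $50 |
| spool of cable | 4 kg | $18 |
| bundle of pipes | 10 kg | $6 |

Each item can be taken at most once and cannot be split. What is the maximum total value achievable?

Check high-value combinations within 15 kg:
- drum of solvent+carton of books+crate of tools+spool of cable: weight 3+2+4+4=13, value 15+7+50+18=90
- drum of solvent+crate of tools+spool of cable: weight 3+4+4=11, value 15+50+18=83
- sack of grain+crate of tools: weight 10+4=14, value 26+50=76
- carton of books+crate of tools+spool of cable: weight 2+4+4=10, value 7+50+18=75
Best: $90.

$90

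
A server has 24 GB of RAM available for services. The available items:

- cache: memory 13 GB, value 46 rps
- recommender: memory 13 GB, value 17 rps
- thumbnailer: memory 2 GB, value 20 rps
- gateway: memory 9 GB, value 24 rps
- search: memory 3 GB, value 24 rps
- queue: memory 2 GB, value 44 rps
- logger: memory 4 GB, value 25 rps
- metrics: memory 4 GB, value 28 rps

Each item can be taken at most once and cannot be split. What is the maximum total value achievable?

Check high-value combinations within 24 GB:
- thumbnailer+gateway+search+queue+logger+metrics: memory 2+9+3+2+4+4=24, value 20+24+24+44+25+28=165
- cache+thumbnailer+search+queue+metrics: memory 13+2+3+2+4=24, value 46+20+24+44+28=162
- cache+thumbnailer+search+queue+logger: memory 13+2+3+2+4=24, value 46+20+24+44+25=159
- gateway+search+queue+logger+metrics: memory 9+3+2+4+4=22, value 24+24+44+25+28=145
- cache+queue+logger+metrics: memory 13+2+4+4=23, value 46+44+25+28=143
Best: 165 rps.

165 rps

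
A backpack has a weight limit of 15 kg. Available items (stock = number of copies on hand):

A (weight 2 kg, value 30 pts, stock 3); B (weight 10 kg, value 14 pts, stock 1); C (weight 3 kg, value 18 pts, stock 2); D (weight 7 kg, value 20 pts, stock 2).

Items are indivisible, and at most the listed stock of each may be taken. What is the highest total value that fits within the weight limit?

Top feasible selections:
- 3×A + 2×C: weight 12, value 126
- 3×A + 1×D: weight 13, value 110
Best: 126 pts.

126 pts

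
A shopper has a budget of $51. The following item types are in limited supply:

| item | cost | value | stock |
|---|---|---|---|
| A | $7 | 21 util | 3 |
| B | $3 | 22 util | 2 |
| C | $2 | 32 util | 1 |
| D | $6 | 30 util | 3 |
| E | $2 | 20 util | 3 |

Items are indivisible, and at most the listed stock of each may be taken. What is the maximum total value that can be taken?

Top feasible selections:
- 3×A + 2×B + 1×C + 3×D + 2×E: cost 51, value 269
- 2×A + 2×B + 1×C + 3×D + 3×E: cost 46, value 268
Best: 269 util.

269 util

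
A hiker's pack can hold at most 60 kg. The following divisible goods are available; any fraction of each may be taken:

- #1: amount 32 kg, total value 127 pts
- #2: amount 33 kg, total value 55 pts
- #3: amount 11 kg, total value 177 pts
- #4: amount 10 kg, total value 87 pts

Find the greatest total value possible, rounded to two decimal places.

402.67

Take in order of value per unit:
- #3 (177/11 per unit): all 11 → value 177, running total 177.00
- #4 (87/10 per unit): all 10 → value 87, running total 264.00
- #1 (127/32 per unit): all 32 → value 127, running total 391.00
- #2 (55/33 per unit): 7 of 33 → value 7×55/33 = 11.6667, running total 402.67
Total 402.67.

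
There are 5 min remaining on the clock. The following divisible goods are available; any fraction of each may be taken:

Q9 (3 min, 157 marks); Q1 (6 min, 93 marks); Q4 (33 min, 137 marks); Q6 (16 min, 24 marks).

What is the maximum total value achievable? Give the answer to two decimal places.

188.00

Take in order of value per unit:
- Q9 (157/3 per unit): all 3 → value 157, running total 157.00
- Q1 (93/6 per unit): 2 of 6 → value 2×93/6 = 31.0000, running total 188.00
Total 188.00.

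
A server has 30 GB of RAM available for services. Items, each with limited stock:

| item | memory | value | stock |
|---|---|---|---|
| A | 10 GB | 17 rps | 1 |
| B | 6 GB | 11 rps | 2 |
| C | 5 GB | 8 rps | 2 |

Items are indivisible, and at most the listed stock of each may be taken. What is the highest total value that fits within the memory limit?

Top feasible selections:
- 1×A + 2×B + 1×C: memory 27, value 47
- 1×A + 1×B + 2×C: memory 26, value 44
- 1×A + 2×B: memory 22, value 39
Best: 47 rps.

47 rps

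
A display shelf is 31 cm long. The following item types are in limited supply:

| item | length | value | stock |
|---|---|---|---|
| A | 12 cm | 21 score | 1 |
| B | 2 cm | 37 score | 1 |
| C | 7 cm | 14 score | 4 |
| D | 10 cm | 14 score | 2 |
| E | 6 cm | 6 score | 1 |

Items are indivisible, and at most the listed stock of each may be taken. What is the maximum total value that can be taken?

Best selections within length 31 and stock limits:
- 1×B + 4×C: length 30, value 93
- 1×A + 1×B + 2×C: length 28, value 86
Best: 93 score.

93 score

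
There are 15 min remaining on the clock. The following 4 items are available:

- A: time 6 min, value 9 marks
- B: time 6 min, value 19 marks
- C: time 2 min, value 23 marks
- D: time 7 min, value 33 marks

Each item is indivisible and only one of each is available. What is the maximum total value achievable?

Check high-value combinations within 15 min:
- B+C+D: time 6+2+7=15, value 19+23+33=75
- A+C+D: time 6+2+7=15, value 9+23+33=65
- C+D: time 2+7=9, value 23+33=56
- B+D: time 6+7=13, value 19+33=52
- A+B+C: time 6+6+2=14, value 9+19+23=51
Best: 75 marks.

75 marks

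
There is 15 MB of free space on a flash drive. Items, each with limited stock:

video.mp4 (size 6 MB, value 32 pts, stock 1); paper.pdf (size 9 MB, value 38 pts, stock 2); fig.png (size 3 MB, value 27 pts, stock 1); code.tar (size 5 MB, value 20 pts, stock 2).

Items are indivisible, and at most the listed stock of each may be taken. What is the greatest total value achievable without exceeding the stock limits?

79 pts

Top feasible selections:
- 1×video.mp4 + 1×fig.png + 1×code.tar: size 14, value 79
- 1×video.mp4 + 1×paper.pdf: size 15, value 70
- 1×fig.png + 2×code.tar: size 13, value 67
- 1×paper.pdf + 1×fig.png: size 12, value 65
Best: 79 pts.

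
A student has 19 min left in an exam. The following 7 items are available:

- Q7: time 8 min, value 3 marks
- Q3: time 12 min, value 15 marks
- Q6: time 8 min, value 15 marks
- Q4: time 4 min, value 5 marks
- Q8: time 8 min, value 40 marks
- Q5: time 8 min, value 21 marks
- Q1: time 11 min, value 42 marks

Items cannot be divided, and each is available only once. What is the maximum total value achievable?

This is a 0/1 knapsack; check combinations near the capacity.
- Q8+Q1: time 8+11=19, value 40+42=82
- Q5+Q1: time 8+11=19, value 21+42=63
- Q8+Q5: time 8+8=16, value 40+21=61
- Q6+Q1: time 8+11=19, value 15+42=57
- Q6+Q8: time 8+8=16, value 15+40=55
Best: 82 marks.

82 marks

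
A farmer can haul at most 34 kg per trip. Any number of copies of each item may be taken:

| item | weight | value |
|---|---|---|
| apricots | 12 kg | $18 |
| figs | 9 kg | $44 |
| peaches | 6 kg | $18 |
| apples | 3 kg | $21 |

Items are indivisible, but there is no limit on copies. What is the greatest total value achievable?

$231

Best value-per-unit is apples at 21/3, and filling with it alone uses weight 11×3=33. No mix of the others beats 11×21 = 231.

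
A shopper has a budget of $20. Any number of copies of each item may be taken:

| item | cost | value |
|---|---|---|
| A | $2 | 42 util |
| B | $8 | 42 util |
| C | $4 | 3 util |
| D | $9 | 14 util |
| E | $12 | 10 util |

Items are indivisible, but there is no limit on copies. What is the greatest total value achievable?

Best value-per-unit is A at 42/2, and filling with it alone uses cost 10×2=20. No mix of the others beats 10×42 = 420.

420 util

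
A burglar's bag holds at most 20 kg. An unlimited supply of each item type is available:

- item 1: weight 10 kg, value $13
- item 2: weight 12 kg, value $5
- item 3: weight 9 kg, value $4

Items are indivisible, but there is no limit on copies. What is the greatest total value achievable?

$26

Best value-per-unit is item 1 at 13/10, and filling with it alone uses weight 2×10=20. No mix of the others beats 2×13 = 26.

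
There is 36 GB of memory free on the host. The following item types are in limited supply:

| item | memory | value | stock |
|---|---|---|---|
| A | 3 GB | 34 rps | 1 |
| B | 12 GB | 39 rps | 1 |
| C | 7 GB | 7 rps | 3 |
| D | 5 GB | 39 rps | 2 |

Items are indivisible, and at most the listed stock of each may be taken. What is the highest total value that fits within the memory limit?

158 rps

Best selections within memory 36 and stock limits:
- 1×A + 1×B + 1×C + 2×D: memory 32, value 158
- 1×A + 1×B + 2×D: memory 25, value 151
- 1×A + 3×C + 2×D: memory 34, value 133
- 1×B + 2×C + 2×D: memory 36, value 131
Best: 158 rps.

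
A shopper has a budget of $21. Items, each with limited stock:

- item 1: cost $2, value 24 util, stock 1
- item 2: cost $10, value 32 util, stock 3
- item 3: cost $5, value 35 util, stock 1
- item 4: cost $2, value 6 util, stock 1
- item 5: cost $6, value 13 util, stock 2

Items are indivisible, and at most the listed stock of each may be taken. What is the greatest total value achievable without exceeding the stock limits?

Best selections within cost 21 and stock limits:
- 1×item 1 + 1×item 2 + 1×item 3 + 1×item 4: cost 19, value 97
- 1×item 1 + 1×item 2 + 1×item 3: cost 17, value 91
- 1×item 1 + 1×item 3 + 1×item 4 + 2×item 5: cost 21, value 91
Best: 97 util.

97 util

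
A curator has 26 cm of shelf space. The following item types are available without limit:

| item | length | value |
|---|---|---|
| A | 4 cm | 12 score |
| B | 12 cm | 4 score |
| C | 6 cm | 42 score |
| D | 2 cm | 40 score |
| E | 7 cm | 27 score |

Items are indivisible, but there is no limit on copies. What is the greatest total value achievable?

520 score

Best value-per-unit is D at 40/2, and filling with it alone uses length 13×2=26. No mix of the others beats 13×40 = 520.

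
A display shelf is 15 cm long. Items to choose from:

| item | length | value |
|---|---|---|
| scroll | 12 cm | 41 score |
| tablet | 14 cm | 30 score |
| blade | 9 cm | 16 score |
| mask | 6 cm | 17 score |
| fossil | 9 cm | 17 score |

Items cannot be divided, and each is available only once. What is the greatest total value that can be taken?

41 score

Check high-value combinations within 15 cm:
- scroll: length 12, value 41
- mask+fossil: length 6+9=15, value 17+17=34
- blade+mask: length 9+6=15, value 16+17=33
- tablet: length 14, value 30
- mask: length 6, value 17
Best: 41 score.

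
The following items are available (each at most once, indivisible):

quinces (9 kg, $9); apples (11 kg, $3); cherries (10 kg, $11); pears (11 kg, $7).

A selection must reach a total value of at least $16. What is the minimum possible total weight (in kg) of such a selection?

19

Subsets with value ≥ 16, sorted by total weight:
- quinces+cherries: weight 19, value 20
- quinces+pears: weight 20, value 16
- cherries+pears: weight 21, value 18
Minimum weight: 19 kg.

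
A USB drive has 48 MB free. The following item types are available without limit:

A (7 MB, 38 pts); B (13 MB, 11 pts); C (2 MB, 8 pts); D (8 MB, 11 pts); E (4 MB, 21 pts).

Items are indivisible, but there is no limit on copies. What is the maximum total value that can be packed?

257 pts

Best value-per-unit is A at 38/7; filling with it alone gives 6×38 = 228.
Optimal mix: 6×A + 1×C + 1×E → size 48, value 257.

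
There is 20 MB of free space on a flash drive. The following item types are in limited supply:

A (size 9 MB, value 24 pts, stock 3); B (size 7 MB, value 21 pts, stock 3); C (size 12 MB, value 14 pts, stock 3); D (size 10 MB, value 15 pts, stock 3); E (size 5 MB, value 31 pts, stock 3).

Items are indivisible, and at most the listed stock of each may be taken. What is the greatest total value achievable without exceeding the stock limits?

Top feasible selections:
- 3×E: size 15, value 93
- 1×A + 2×E: size 19, value 86
- 1×B + 2×E: size 17, value 83
- 1×D + 2×E: size 20, value 77
Best: 93 pts.

93 pts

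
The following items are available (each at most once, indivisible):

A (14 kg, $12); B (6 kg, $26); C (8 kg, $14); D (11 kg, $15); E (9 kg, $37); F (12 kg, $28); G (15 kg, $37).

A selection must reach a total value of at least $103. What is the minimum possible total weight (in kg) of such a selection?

35

Subsets with value ≥ 103, sorted by total weight:
- B+C+E+F: weight 35, value 105
- B+C+E+G: weight 38, value 114
- B+D+E+F: weight 38, value 106
- B+D+E+G: weight 41, value 115
Minimum weight: 35 kg.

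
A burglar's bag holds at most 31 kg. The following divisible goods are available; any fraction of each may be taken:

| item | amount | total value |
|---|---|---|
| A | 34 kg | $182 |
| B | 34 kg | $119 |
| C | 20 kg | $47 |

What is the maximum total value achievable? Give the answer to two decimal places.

165.94

Take in order of value per unit:
- A (182/34 per unit): 31 of 34 → value 31×182/34 = 165.9412, running total 165.94
Total 165.94.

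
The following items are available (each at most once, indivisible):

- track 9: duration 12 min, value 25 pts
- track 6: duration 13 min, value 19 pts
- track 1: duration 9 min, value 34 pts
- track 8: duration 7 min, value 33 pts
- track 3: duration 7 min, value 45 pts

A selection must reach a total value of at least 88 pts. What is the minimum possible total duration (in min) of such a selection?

Subsets with value ≥ 88, sorted by total duration:
- track 1+track 8+track 3: duration 23, value 112
- track 9+track 8+track 3: duration 26, value 103
- track 6+track 8+track 3: duration 27, value 97
- track 9+track 1+track 3: duration 28, value 104
Minimum duration: 23 min.

23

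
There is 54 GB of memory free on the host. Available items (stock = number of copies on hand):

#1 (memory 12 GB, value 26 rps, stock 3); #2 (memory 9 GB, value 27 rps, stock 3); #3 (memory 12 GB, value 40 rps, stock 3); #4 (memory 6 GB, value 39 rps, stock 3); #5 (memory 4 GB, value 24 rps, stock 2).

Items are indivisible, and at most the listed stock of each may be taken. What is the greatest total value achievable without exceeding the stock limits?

246 rps

Top feasible selections:
- 3×#2 + 3×#4 + 2×#5: memory 53, value 246
- 2×#3 + 3×#4 + 2×#5: memory 50, value 245
Best: 246 rps.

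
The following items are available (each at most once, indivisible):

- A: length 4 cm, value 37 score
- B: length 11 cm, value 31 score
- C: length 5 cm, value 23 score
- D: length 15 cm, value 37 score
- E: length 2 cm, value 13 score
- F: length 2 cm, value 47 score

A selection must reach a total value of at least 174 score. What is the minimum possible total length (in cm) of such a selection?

37

Subsets with value ≥ 174, sorted by total length:
- A+B+C+D+F: length 37, value 175
- A+B+C+D+E+F: length 39, value 188
Minimum length: 37 cm.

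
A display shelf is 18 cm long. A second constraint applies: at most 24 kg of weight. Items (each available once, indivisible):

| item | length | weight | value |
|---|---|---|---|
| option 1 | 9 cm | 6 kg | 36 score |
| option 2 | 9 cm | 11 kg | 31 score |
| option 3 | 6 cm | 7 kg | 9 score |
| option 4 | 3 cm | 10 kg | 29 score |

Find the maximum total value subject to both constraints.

Feasible sets respecting both limits:
- option 1+option 3+option 4: length 18, weight 23, value 74
- option 1+option 2: length 18, weight 17, value 67
- option 1+option 4: length 12, weight 16, value 65
Best: 74 score.

74 score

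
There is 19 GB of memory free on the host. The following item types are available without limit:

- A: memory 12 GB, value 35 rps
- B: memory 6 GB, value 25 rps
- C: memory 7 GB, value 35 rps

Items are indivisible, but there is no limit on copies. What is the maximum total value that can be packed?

85 rps

Best value-per-unit is C at 35/7; filling with it alone gives 2×35 = 70.
Optimal mix: 2×B + 1×C → memory 19, value 85.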